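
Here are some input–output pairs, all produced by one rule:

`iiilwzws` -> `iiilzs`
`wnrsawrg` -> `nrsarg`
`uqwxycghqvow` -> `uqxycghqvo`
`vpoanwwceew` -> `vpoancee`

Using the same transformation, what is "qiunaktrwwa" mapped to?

The rule is to remove every "w".
Doing the same to "qiunaktrwwa": "qiunaktra".

qiunaktra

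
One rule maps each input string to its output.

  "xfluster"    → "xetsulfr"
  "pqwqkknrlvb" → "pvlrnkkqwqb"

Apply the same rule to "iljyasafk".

ifasayjlk

The rule is to reverse the string, then swap the first and last characters.
Starting from "iljyasafk": after the first operation, "kfasayjli"; after the second, "ifasayjlk".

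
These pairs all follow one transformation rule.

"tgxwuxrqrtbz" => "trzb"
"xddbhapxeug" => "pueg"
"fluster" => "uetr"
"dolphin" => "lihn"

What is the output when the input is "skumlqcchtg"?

cthg

Rule — swap each adjacent pair of characters (1↔2, 3↔4, ...), then keep only the last 4 characters.
Applying both steps to "skumlqcchtg": "ksmuqlccthg", then "cthg".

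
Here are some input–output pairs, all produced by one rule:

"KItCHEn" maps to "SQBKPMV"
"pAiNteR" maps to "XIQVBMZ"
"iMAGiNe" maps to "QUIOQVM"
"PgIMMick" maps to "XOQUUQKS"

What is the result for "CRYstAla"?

Looking at the pairs, the operation is to shift every letter 8 places forward in the alphabet (wrapping around), then convert every letter to uppercase.
Applying both steps to "CRYstAla": "KZGabIti", then "KZGABITI".

KZGABITI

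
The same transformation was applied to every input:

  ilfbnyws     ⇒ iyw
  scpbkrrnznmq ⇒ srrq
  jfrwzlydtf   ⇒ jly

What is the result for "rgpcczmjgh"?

The pattern: swap each adjacent pair of characters (1↔2, 3↔4, ...), then keep one character in every 3, starting at position 2 (positions 2nd, 5th, 8th, ...).
Applying both steps to "rgpcczmjgh": "grcpzcjmhg", then "rzm".

rzm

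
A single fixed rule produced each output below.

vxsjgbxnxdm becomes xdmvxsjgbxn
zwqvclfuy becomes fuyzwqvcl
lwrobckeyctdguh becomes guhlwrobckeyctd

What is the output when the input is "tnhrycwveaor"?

The pattern: move the last 3 characters to the front (rotate right by 3).
So "tnhrycwveaor" becomes "aortnhrycwve".

aortnhrycwve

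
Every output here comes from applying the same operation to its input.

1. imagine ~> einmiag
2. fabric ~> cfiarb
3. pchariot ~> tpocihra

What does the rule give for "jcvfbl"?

ljbcfv

Each output is the input with this applied: take characters alternately from the front and the back (1st, last, 2nd, 2nd-last, ...), then swap each adjacent pair of characters (1↔2, 3↔4, ...).
Starting from "jcvfbl": after the first operation, "jlcbvf"; after the second, "ljbcfv".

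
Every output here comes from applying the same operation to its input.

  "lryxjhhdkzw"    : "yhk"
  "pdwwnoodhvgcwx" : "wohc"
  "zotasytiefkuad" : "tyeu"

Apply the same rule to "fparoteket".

The rule is to keep one character in every 3, starting at position 3 (positions 3rd, 6th, 9th, ...).
Doing the same to "fparoteket": "ate".

ate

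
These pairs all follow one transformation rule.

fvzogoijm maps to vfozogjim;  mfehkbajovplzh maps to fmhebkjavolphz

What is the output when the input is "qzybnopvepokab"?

zqbyonvppekoba

The pattern: swap each adjacent pair of characters (1↔2, 3↔4, ...).
For "qzybnopvepokab" the result is "zqbyonvppekoba".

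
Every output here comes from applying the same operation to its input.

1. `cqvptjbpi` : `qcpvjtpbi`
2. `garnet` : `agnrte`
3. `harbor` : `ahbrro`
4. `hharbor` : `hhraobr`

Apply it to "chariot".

What's happening: swap each adjacent pair of characters (1↔2, 3↔4, ...).
"chariot" → "hcraoit".

hcraoit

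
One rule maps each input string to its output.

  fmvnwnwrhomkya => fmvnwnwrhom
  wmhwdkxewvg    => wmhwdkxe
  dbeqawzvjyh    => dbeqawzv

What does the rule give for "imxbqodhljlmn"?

What's happening: delete the last 3 characters.
Applying that to "imxbqodhljlmn" gives "imxbqodhlj".

imxbqodhlj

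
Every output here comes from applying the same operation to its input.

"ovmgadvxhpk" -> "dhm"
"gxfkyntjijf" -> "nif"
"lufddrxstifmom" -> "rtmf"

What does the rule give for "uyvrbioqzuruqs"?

izuv

Rule — keep one character in every 3, starting at position 3 (positions 3rd, 6th, 9th, ...), then move the first character to the end.
So "uyvrbioqzuruqs" becomes "izuv".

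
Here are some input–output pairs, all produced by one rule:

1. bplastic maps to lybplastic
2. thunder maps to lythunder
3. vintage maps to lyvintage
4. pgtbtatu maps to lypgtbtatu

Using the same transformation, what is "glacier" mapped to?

lyglacier

Looking at the pairs, the operation is to prepend "ly".
So "glacier" becomes "lyglacier".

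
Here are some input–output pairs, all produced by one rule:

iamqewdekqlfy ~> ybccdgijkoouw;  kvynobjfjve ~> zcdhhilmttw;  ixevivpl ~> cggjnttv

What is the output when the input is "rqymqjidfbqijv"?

zbdgghhkoooptw

The transformation: sort the characters into alphabetical order, then shift every letter 2 places backward in the alphabet (wrapping around).
Starting from "rqymqjidfbqijv": after the first operation, "bdfiijjmqqqrvy"; after the second, "zbdgghhkoooptw".
(Check on "iamqewdekqlfy": → "adeefiklmqqwy" → "ybccdgijkoouw" ✓)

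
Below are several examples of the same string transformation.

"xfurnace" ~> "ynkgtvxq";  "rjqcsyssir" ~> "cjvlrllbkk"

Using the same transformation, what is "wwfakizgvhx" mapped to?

pytdbszoaqp

The rule is to move the first character to the end, then shift every letter 7 places backward in the alphabet (wrapping around).
Working it through for "wwfakizgvhx": intermediate "wfakizgvhxw", final "pytdbszoaqp".
(Check on "xfurnace": → "furnacex" → "ynkgtvxq" ✓)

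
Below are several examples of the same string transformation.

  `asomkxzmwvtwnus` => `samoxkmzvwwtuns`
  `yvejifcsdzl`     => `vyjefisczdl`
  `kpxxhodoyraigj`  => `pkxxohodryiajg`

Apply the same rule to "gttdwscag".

The transformation: swap each adjacent pair of characters (1↔2, 3↔4, ...).
"gttdwscag" → "tgdtswacg".

tgdtswacg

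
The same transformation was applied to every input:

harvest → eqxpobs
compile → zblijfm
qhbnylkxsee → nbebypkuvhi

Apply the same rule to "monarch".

jelzkox

Looking at the pairs, the operation is to take characters alternately from the front and the back (1st, last, 2nd, 2nd-last, ...), then shift every letter 3 places backward in the alphabet (wrapping around).
"monarch" → "jelzkox".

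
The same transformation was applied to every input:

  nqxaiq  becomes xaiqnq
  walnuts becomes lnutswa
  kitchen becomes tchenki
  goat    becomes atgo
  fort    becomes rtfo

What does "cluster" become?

ustercl

The pattern: move the first 2 characters to the end (rotate left by 2).
"cluster" → "ustercl".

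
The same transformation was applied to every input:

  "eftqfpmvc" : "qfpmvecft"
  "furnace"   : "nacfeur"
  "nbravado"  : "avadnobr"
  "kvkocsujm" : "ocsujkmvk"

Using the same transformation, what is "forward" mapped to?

warfdor

The transformation: swap the first and last characters, then move the first 3 characters to the end (rotate left by 3).
Starting from "forward": after the first operation, "dorwarf"; after the second, "warfdor".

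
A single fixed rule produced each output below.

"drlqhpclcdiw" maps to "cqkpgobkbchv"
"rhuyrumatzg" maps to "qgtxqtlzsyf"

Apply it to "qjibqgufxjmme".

pihapftewilld

Each output is the input with this applied: shift every letter 1 place backward in the alphabet (wrapping around).
Doing the same to "qjibqgufxjmme": "pihapftewilld".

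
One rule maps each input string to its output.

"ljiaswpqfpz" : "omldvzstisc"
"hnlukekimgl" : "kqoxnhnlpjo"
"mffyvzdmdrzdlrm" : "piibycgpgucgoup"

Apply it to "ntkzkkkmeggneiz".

The transformation: shift every letter 3 places forward in the alphabet (wrapping around).
So "ntkzkkkmeggneiz" becomes "qwncnnnphjjqhlc".

qwncnnnphjjqhlc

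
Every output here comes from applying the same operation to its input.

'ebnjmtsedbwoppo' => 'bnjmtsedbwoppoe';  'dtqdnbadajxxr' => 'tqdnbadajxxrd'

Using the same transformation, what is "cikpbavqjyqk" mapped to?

Each output is the input with this applied: move the first character to the end.
Doing the same to "cikpbavqjyqk": "ikpbavqjyqkc".

ikpbavqjyqkc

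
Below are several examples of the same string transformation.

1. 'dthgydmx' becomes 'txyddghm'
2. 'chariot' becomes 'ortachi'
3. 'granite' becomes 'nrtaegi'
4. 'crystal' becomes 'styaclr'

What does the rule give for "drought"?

What's happening: sort the characters into alphabetical order, then move the last 3 characters to the front (rotate right by 3).
For "drought", step one produces "dghortu"; step two turns that into "rtudgho".

rtudgho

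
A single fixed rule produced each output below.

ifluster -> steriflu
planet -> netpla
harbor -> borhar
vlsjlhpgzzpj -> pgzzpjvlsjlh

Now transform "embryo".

ryoemb

The transformation: swap the front and back halves of the string.
For "embryo" the result is "ryoemb".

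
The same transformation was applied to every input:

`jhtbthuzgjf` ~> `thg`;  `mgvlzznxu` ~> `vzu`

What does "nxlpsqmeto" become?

lqt

In each case the input is transformed by: keep one character in every 3, starting at position 3 (positions 3rd, 6th, 9th, ...).
Applying that to "nxlpsqmeto" gives "lqt".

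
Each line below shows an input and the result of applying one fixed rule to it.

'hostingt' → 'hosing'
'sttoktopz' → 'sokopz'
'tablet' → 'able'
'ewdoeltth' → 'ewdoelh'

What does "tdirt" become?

Rule — remove every "t".
On "tdirt" that produces "dir".

dir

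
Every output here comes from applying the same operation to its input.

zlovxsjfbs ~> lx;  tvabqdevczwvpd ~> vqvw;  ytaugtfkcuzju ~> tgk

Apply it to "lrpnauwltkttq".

The transformation: delete the last 3 characters, then keep one character in every 3, starting at position 2 (positions 2nd, 5th, 8th, ...).
"lrpnauwltkttq" → "ral".

ral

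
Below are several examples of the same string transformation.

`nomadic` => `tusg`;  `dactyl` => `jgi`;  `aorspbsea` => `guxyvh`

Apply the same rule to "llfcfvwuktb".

rrlilbca

Rule — shift every letter 6 places forward in the alphabet (wrapping around), then delete the last 3 characters.
"llfcfvwuktb" → "rrlilbcaqzh" → "rrlilbca".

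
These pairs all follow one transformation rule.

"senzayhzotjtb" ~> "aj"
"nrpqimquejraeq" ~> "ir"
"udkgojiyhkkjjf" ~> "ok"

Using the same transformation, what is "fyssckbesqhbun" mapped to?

The pattern: keep every other character starting from the first (positions 1st, 3rd, 5th, ...), then keep one character in every 3, starting at position 3 (positions 3rd, 6th, 9th, ...).
Starting from "fyssckbesqhbun": after the first operation, "fscbshu"; after the second, "ch".

ch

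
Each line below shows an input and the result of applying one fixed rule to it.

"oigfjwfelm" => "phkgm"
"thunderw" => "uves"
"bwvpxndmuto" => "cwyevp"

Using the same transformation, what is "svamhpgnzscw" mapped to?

What's happening: shift every letter 1 place forward in the alphabet (wrapping around), then keep every other character starting from the first (positions 1st, 3rd, 5th, ...).
Applying both steps to "svamhpgnzscw": "twbniqhoatdx", then "tbihad".

tbihad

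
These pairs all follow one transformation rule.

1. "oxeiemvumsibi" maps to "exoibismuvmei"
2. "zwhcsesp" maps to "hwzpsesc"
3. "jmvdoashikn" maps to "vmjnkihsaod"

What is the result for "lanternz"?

Looking at the pairs, the operation is to move the first 3 characters to the end (rotate left by 3), then reverse the string.
"lanternz" → "ternzlan" → "nalznret".

nalznret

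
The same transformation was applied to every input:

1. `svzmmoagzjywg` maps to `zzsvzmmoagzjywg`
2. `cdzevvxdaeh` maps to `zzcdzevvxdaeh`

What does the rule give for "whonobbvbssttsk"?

In each case the input is transformed by: prepend "zz".
For "whonobbvbssttsk" the result is "zzwhonobbvbssttsk".

zzwhonobbvbssttsk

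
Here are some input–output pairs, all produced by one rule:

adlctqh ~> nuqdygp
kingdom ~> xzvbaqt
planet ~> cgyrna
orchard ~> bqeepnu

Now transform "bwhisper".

oejrucvf

The rule is to take characters alternately from the front and the back (1st, last, 2nd, 2nd-last, ...), then shift every letter 13 places forward in the alphabet (wrapping around) — i.e. ROT13.
Applying that to "bwhisper" gives "oejrucvf".
(Check on "kingdom": → "kmiondg" → "xzvbaqt" ✓)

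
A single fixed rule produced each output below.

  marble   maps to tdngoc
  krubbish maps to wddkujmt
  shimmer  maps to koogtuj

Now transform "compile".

The rule is to move the first 2 characters to the end (rotate left by 2), then shift every letter 2 places forward in the alphabet (wrapping around).
Working it through for "compile": intermediate "mpileco", final "orkngeq".
(Check on "shimmer": → "immersh" → "koogtuj" ✓)

orkngeq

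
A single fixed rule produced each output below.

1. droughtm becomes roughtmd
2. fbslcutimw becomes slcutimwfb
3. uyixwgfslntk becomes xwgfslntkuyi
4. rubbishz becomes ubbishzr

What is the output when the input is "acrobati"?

crobatia

The transformation: swap the front and back halves of the string, then move the last 3 characters to the front (rotate right by 3).
"acrobati" → "batiacro" → "crobatia".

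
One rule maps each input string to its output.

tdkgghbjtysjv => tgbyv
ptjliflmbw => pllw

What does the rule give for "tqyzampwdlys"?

The transformation: keep one character in every 3, starting at position 1 (positions 1st, 4th, 7th, ...).
Doing the same to "tqyzampwdlys": "tzpl".

tzpl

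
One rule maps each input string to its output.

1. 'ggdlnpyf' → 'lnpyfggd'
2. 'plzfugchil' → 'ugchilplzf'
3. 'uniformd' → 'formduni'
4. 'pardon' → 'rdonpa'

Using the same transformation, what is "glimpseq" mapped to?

mpseqgli

The rule is to swap the front and back halves of the string, then move the last character to the front.
Starting from "glimpseq": after the first operation, "pseqglim"; after the second, "mpseqgli".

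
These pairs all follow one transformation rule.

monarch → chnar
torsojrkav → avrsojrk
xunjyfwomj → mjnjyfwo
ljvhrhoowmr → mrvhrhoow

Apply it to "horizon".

onriz

The transformation: delete the first 2 characters, then move the last 2 characters to the front (rotate right by 2).
Doing the same to "horizon": "onriz".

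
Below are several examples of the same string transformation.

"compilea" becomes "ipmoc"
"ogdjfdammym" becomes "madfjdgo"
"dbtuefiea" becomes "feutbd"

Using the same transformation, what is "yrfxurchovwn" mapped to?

ohcruxfry

Each output is the input with this applied: delete the last 3 characters, then reverse the string.
"yrfxurchovwn" → "yrfxurcho" → "ohcruxfry".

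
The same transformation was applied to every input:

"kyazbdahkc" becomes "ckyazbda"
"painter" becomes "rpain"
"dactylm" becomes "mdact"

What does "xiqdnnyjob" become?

Each output is the input with this applied: move the last 3 characters to the front (rotate right by 3), then delete the first 2 characters.
Applying both steps to "xiqdnnyjob": "jobxiqdnny", then "bxiqdnny".

bxiqdnny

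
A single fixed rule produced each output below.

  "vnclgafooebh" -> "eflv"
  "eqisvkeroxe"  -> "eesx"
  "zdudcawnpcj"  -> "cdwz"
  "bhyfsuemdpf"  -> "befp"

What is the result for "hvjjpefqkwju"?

fhjw

What's happening: keep one character in every 3, starting at position 1 (positions 1st, 4th, 7th, ...), then sort the characters into alphabetical order.
Starting from "hvjjpefqkwju": after the first operation, "hjfw"; after the second, "fhjw".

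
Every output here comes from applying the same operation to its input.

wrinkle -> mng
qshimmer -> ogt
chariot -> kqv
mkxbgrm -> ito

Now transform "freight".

ijv

Each output is the input with this applied: shift every letter 2 places forward in the alphabet (wrapping around), then keep only the last 3 characters.
Applying both steps to "freight": "htgkijv", then "ijv".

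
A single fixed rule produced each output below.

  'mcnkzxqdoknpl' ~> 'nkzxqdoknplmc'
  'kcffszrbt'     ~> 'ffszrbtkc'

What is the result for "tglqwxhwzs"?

lqwxhwzstg

The transformation: move the first 2 characters to the end (rotate left by 2).
"tglqwxhwzs" → "lqwxhwzstg".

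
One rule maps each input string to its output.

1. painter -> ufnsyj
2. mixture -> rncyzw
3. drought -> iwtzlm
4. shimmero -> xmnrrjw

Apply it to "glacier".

lqfhnj

The rule is to delete the last character, then shift every letter 5 places forward in the alphabet (wrapping around).
Starting from "glacier": after the first operation, "glacie"; after the second, "lqfhnj".
(Check on "painter": → "painte" → "ufnsyj" ✓)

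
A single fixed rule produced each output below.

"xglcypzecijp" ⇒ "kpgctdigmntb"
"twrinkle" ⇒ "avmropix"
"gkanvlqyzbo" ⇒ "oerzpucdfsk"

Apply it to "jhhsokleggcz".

llwsopikkgdn

The rule is to move the first character to the end, then shift every letter 4 places forward in the alphabet (wrapping around).
"jhhsokleggcz" → "llwsopikkgdn".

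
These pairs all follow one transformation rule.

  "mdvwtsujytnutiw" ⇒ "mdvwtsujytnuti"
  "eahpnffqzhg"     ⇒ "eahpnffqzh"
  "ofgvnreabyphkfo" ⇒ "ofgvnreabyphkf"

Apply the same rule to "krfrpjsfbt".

krfrpjsfb

The rule is to delete the last character.
On "krfrpjsfbt" that produces "krfrpjsfb".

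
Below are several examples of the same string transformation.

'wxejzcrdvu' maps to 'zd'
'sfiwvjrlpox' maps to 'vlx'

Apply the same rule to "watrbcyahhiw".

The pattern: delete the first 2 characters, then keep one character in every 3, starting at position 3 (positions 3rd, 6th, 9th, ...).
On "watrbcyahhiw": the first step gives "trbcyahhiw", and the second then gives "bai".

bai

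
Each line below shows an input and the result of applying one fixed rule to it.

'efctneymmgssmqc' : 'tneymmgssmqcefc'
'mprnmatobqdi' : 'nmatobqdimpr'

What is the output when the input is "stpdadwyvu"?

The transformation: move the first 3 characters to the end (rotate left by 3).
"stpdadwyvu" → "dadwyvustp".

dadwyvustp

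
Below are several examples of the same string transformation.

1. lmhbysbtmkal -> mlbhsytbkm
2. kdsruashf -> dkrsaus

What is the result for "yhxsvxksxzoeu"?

hysxxvskzxo

Looking at the pairs, the operation is to delete the last 2 characters, then swap each adjacent pair of characters (1↔2, 3↔4, ...).
So "yhxsvxksxzoeu" becomes "hysxxvskzxo".
(Check on "kdsruashf": → "kdsruas" → "dkrsaus" ✓)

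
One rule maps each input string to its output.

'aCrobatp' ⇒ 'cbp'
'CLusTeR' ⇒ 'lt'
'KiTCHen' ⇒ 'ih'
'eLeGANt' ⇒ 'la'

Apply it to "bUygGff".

ug

What's happening: keep one character in every 3, starting at position 2 (positions 2nd, 5th, 8th, ...), then convert every letter to lowercase.
For "bUygGff", step one produces "UG"; step two turns that into "ug".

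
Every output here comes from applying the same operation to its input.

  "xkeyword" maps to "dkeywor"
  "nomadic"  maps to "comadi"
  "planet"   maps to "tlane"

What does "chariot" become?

thario

The rule is to delete the first character, then move the last character to the front.
Applying both steps to "chariot": "hariot", then "thario".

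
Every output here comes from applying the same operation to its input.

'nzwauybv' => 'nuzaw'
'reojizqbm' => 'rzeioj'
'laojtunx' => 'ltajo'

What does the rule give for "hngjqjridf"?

hrnjgqj

Each output is the input with this applied: delete the last 3 characters, then take characters alternately from the front and the back (1st, last, 2nd, 2nd-last, ...).
For "hngjqjridf", step one produces "hngjqjr"; step two turns that into "hrnjgqj".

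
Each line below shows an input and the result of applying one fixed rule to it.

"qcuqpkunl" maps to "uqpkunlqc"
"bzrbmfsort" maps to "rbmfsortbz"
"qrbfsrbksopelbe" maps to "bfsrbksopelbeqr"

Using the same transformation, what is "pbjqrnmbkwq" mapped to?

jqrnmbkwqpb

The transformation: move the first 2 characters to the end (rotate left by 2).
On "pbjqrnmbkwq" that produces "jqrnmbkwqpb".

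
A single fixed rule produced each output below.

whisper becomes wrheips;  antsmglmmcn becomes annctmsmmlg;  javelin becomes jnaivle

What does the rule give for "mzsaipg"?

Looking at the pairs, the operation is to take characters alternately from the front and the back (1st, last, 2nd, 2nd-last, ...).
For "mzsaipg" the result is "mgzpsia".

mgzpsia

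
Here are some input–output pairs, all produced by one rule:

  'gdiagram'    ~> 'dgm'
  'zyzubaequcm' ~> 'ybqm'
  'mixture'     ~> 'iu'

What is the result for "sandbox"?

ab

The rule is to keep one character in every 3, starting at position 2 (positions 2nd, 5th, 8th, ...).
On "sandbox" that produces "ab".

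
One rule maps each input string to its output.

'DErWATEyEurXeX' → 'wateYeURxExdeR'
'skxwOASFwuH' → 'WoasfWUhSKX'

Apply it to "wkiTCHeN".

tchEnWKI

The transformation: move the first 3 characters to the end (rotate left by 3), then flip the case of every letter.
Applying both steps to "wkiTCHeN": "TCHeNwki", then "tchEnWKI".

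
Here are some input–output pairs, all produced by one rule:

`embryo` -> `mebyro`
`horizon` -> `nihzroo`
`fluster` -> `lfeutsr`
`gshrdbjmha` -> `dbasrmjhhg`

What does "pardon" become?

Looking at the pairs, the operation is to sort the characters into reverse alphabetical order, then move the last 3 characters to the front (rotate right by 3).
"pardon" → "rponda" → "ndarpo".
(Check on "fluster": → "utsrlfe" → "lfeutsr" ✓)

ndarpo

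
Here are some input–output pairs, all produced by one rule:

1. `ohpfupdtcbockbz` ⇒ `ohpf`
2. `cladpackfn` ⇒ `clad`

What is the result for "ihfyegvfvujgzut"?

ihfy

The transformation: keep only the first 4 characters.
Doing the same to "ihfyegvfvujgzut": "ihfy".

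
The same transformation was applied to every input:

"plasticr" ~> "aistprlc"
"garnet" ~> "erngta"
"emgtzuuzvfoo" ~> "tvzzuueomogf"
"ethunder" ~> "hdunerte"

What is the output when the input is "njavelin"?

The pattern: take characters alternately from the front and the back (1st, last, 2nd, 2nd-last, ...), then swap the front and back halves of the string.
Working it through for "njavelin": intermediate "nnjialve", final "alvennji".

alvennji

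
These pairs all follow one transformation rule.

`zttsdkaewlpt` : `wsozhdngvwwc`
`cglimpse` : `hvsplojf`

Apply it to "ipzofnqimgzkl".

Looking at the pairs, the operation is to shift every letter 3 places forward in the alphabet (wrapping around), then reverse the string.
Doing the same to "ipzofnqimgzkl": "oncjpltqircsl".
(Check on "cglimpse": → "fjolpsvh" → "hvsplojf" ✓)

oncjpltqircsl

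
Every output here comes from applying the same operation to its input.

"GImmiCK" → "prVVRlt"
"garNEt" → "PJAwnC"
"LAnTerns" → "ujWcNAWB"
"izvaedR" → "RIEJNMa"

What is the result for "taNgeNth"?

CJwPNwCQ

The rule is to flip the case of every letter, then shift every letter 9 places forward in the alphabet (wrapping around).
For "taNgeNth", step one produces "TAnGEnTH"; step two turns that into "CJwPNwCQ".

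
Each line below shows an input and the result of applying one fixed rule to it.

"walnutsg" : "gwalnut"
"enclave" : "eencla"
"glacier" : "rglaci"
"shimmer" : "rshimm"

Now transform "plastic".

cplast

Each output is the input with this applied: move the last 2 characters to the front (rotate right by 2), then delete the first character.
For "plastic", step one produces "icplast"; step two turns that into "cplast".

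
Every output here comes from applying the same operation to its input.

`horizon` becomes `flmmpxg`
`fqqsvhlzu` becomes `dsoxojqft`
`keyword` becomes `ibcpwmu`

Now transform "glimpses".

Each output is the input with this applied: shift every letter 2 places backward in the alphabet (wrapping around), then take characters alternately from the front and the back (1st, last, 2nd, 2nd-last, ...).
Applying both steps to "glimpses": "ejgknqcq", then "eqjcgqkn".
(Check on "fqqsvhlzu": → "dooqtfjxs" → "dsoxojqft" ✓)

eqjcgqkn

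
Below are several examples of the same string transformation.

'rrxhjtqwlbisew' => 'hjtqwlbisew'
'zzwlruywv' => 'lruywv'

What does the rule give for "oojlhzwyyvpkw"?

lhzwyyvpkw

Looking at the pairs, the operation is to delete the first 3 characters.
"oojlhzwyyvpkw" → "lhzwyyvpkw".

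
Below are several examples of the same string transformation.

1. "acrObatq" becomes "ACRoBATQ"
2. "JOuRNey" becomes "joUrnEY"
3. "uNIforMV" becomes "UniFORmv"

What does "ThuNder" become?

tHUnDER

Each output is the input with this applied: flip the case of every letter.
"ThuNder" → "tHUnDER".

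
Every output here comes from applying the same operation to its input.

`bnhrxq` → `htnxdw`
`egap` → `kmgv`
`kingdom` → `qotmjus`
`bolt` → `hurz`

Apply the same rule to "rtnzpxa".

xztfvdg

Each output is the input with this applied: shift every letter 6 places forward in the alphabet (wrapping around).
Doing the same to "rtnzpxa": "xztfvdg".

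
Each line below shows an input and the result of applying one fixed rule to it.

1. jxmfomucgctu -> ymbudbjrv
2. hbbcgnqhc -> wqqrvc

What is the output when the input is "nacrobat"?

cprgd

Each output is the input with this applied: delete the last 3 characters, then shift every letter 11 places backward in the alphabet (wrapping around).
For "nacrobat", step one produces "nacro"; step two turns that into "cprgd".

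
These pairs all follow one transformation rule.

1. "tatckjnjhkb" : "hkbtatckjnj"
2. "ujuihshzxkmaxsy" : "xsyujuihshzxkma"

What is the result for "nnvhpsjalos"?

losnnvhpsja

Each output is the input with this applied: move the last 3 characters to the front (rotate right by 3).
"nnvhpsjalos" → "losnnvhpsja".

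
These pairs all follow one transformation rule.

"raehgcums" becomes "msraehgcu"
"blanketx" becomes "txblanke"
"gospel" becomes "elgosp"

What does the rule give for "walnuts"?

tswalnu

Rule — move the last 2 characters to the front (rotate right by 2).
Doing the same to "walnuts": "tswalnu".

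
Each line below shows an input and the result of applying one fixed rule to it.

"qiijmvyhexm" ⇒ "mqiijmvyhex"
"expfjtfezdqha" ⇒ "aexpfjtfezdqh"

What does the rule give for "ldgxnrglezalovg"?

gldgxnrglezalov

The pattern: move the last character to the front.
For "ldgxnrglezalovg" the result is "gldgxnrglezalov".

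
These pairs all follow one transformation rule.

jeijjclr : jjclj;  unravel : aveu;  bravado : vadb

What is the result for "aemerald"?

Rule — swap the first and last characters, then delete the first 3 characters.
Starting from "aemerald": after the first operation, "demerala"; after the second, "erala".
(Check on "jeijjclr": → "reijjclj" → "jjclj" ✓)

erala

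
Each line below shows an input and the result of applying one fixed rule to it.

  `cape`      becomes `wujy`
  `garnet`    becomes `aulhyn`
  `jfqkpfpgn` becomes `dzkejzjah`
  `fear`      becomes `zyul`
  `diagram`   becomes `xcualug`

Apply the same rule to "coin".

The rule is to shift every letter 6 places backward in the alphabet (wrapping around).
"coin" → "wich".

wich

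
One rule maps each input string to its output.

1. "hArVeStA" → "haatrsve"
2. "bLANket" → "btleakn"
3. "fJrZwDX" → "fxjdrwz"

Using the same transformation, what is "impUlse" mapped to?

iemsplu

Each output is the input with this applied: take characters alternately from the front and the back (1st, last, 2nd, 2nd-last, ...), then convert every letter to lowercase.
"impUlse" → "iemsplu".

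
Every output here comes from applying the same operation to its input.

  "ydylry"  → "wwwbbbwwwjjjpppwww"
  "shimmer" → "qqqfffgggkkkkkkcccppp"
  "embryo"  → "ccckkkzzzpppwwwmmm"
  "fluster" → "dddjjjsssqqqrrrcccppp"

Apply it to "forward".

dddmmmpppuuuyyypppbbb

Rule — repeat every character 3 times, then shift every letter 2 places backward in the alphabet (wrapping around).
On "forward": the first step gives "fffooorrrwwwaaarrrddd", and the second then gives "dddmmmpppuuuyyypppbbb".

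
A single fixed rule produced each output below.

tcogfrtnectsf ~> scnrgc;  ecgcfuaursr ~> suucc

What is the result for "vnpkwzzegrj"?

The transformation: reverse the string, then keep every other character starting from the second (positions 2nd, 4th, 6th, ...).
So "vnpkwzzegrj" becomes "rezkn".

rezkn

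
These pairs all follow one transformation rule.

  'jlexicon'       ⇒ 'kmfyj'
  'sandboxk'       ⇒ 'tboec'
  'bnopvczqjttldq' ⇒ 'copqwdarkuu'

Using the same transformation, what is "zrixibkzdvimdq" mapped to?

Rule — delete the last 3 characters, then shift every letter 1 place forward in the alphabet (wrapping around).
Working it through for "zrixibkzdvimdq": intermediate "zrixibkzdvi", final "asjyjclaewj".

asjyjclaewj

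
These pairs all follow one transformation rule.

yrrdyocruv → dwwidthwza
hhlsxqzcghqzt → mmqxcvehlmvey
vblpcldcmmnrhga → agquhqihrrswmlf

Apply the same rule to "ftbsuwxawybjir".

Each output is the input with this applied: shift every letter 5 places forward in the alphabet (wrapping around).
For "ftbsuwxawybjir" the result is "kygxzbcfbdgonw".

kygxzbcfbdgonw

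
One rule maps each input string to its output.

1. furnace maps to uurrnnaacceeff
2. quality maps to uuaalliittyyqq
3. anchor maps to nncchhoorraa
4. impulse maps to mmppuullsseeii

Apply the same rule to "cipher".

iipphheerrcc

The rule is to double every character, then move the first 2 characters to the end (rotate left by 2).
Working it through for "cipher": intermediate "cciipphheerr", final "iipphheerrcc".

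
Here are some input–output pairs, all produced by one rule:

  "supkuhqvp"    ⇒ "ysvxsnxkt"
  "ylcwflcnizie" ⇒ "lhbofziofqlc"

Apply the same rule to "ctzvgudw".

In each case the input is transformed by: move the last 2 characters to the front (rotate right by 2), then shift every letter 3 places forward in the alphabet (wrapping around).
Starting from "ctzvgudw": after the first operation, "dwctzvgu"; after the second, "gzfwcyjx".

gzfwcyjx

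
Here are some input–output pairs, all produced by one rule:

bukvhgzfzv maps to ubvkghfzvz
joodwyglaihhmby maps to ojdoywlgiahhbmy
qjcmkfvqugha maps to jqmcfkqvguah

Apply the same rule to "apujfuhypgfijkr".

pajuufyhgpifkjr

The pattern: swap each adjacent pair of characters (1↔2, 3↔4, ...).
On "apujfuhypgfijkr" that produces "pajuufyhgpifkjr".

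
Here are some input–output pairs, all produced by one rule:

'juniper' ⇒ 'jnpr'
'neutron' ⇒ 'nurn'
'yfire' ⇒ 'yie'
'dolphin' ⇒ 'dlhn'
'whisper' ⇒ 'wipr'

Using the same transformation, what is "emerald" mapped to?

eead

Rule — keep every other character starting from the first (positions 1st, 3rd, 5th, ...).
"emerald" → "eead".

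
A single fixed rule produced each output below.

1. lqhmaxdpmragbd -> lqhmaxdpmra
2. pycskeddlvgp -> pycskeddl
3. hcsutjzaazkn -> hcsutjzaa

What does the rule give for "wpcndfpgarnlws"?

The transformation: delete the last 3 characters.
Applying that to "wpcndfpgarnlws" gives "wpcndfpgarn".

wpcndfpgarn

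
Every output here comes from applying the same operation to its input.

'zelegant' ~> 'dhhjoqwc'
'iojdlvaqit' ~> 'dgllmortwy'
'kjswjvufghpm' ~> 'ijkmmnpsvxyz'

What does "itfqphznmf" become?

What's happening: sort the characters into alphabetical order, then shift every letter 3 places forward in the alphabet (wrapping around).
On "itfqphznmf" that produces "iiklpqstwc".

iiklpqstwc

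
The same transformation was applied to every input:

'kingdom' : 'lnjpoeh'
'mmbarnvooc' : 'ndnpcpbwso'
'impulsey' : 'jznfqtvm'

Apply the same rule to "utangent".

vuuobfoh

What's happening: shift every letter 1 place forward in the alphabet (wrapping around), then take characters alternately from the front and the back (1st, last, 2nd, 2nd-last, ...).
Applying that to "utangent" gives "vuuobfoh".
(Check on "mmbarnvooc": → "nncbsowppd" → "ndnpcpbwso" ✓)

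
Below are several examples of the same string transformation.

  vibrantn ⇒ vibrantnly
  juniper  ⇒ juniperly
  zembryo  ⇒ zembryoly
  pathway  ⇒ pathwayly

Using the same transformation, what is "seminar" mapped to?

Rule — append "ly".
On "seminar" that produces "seminarly".

seminarly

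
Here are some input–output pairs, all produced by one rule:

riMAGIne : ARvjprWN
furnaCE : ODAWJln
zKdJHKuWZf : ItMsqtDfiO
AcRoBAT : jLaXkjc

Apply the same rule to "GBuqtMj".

Looking at the pairs, the operation is to flip the case of every letter, then shift every letter 9 places forward in the alphabet (wrapping around).
"GBuqtMj" → "pkDZCvS".
(Check on "riMAGIne": → "RImagiNE" → "ARvjprWN" ✓)

pkDZCvS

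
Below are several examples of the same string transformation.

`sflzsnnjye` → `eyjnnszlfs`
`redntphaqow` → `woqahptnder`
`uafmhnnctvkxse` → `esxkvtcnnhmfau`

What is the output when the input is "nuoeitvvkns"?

snkvvtieoun

The rule is to reverse the string.
For "nuoeitvvkns" the result is "snkvvtieoun".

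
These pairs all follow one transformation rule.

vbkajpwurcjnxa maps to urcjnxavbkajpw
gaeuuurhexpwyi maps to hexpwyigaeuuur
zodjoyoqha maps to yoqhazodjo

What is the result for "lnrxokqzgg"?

kqzgglnrxo

Looking at the pairs, the operation is to swap the front and back halves of the string.
On "lnrxokqzgg" that produces "kqzgglnrxo".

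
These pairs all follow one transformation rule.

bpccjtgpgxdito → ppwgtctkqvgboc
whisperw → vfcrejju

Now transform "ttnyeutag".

Looking at the pairs, the operation is to shift every letter 13 places forward in the alphabet (wrapping around) — i.e. ROT13, then move the first 2 characters to the end (rotate left by 2).
Starting from "ttnyeutag": after the first operation, "ggalrhgnt"; after the second, "alrhgntgg".
(Check on "bpccjtgpgxdito": → "ocppwgtctkqvgb" → "ppwgtctkqvgboc" ✓)

alrhgntgg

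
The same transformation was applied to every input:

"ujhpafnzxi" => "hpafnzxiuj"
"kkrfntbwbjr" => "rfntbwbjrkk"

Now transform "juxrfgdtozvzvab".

Rule — move the first 2 characters to the end (rotate left by 2).
So "juxrfgdtozvzvab" becomes "xrfgdtozvzvabju".

xrfgdtozvzvabju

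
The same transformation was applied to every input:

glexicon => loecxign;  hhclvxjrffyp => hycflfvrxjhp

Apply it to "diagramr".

What's happening: take characters alternately from the front and the back (1st, last, 2nd, 2nd-last, ...), then move the first 2 characters to the end (rotate left by 2).
Applying both steps to "diagramr": "drimaagr", then "imaagrdr".

imaagrdr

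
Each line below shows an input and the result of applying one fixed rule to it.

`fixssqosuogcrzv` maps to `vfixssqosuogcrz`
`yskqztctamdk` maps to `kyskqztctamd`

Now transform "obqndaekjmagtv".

vobqndaekjmagt

Each output is the input with this applied: move the last character to the front.
On "obqndaekjmagtv" that produces "vobqndaekjmagt".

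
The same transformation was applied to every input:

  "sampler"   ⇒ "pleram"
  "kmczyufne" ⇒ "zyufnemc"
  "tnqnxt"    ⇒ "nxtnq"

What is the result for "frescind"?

scindre

Each output is the input with this applied: delete the first character, then move the first 2 characters to the end (rotate left by 2).
Applying that to "frescind" gives "scindre".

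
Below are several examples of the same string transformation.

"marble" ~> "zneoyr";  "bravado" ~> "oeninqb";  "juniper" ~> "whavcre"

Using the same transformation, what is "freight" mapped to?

The pattern: shift every letter 13 places forward in the alphabet (wrapping around) — i.e. ROT13.
"freight" → "servtug".

servtug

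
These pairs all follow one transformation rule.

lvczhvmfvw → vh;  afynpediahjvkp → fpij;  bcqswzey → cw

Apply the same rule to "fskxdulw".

sd

Looking at the pairs, the operation is to keep one character in every 3, starting at position 2 (positions 2nd, 5th, 8th, ...), then delete the last character.
For "fskxdulw", step one produces "sdw"; step two turns that into "sd".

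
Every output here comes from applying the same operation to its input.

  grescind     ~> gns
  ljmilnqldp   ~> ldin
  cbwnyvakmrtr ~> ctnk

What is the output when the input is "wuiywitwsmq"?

wmyt

What's happening: take characters alternately from the front and the back (1st, last, 2nd, 2nd-last, ...), then keep one character in every 3, starting at position 1 (positions 1st, 4th, 7th, ...).
"wuiywitwsmq" → "wqumisywwti" → "wmyt".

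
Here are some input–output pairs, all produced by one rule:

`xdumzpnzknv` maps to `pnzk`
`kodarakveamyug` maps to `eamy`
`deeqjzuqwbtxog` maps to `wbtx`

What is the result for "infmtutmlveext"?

The rule is to delete the last 2 characters, then keep only the last 4 characters.
For "infmtutmlveext", step one produces "infmtutmlvee"; step two turns that into "lvee".

lvee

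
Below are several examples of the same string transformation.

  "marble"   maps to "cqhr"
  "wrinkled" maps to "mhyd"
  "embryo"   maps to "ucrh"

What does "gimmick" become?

Rule — shift every letter 10 places backward in the alphabet (wrapping around), then keep only the first 4 characters.
"gimmick" → "wycc".
(Check on "embryo": → "ucrhoe" → "ucrh" ✓)

wycc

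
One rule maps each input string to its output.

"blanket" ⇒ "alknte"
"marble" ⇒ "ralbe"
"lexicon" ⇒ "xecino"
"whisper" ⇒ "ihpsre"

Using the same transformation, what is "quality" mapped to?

Each output is the input with this applied: delete the first character, then swap each adjacent pair of characters (1↔2, 3↔4, ...).
Starting from "quality": after the first operation, "uality"; after the second, "auilyt".

auilyt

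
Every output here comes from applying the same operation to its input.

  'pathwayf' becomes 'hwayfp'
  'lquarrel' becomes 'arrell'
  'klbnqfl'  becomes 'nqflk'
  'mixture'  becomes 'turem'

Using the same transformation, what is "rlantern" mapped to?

In each case the input is transformed by: move the first character to the end, then delete the first 2 characters.
Working it through for "rlantern": intermediate "lanternr", final "nternr".

nternr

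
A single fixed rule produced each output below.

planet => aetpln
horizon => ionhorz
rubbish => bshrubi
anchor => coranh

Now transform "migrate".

Each output is the input with this applied: move the last 3 characters to the front (rotate right by 3), then swap the first and last characters.
"migrate" → "atemigr" → "rtemiga".

rtemiga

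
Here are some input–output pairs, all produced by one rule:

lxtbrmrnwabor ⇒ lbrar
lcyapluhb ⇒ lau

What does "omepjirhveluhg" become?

opreh

What's happening: keep one character in every 3, starting at position 1 (positions 1st, 4th, 7th, ...).
On "omepjirhveluhg" that produces "opreh".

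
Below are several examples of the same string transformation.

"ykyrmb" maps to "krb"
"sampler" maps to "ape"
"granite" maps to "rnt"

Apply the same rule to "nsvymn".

The pattern: keep every other character starting from the second (positions 2nd, 4th, 6th, ...).
Doing the same to "nsvymn": "syn".

syn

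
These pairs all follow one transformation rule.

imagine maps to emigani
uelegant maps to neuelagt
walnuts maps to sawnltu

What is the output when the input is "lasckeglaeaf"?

aalcseklgeaf

Looking at the pairs, the operation is to swap each adjacent pair of characters (1↔2, 3↔4, ...), then move the last character to the front.
Starting from "lasckeglaeaf": after the first operation, "alcseklgeafa"; after the second, "aalcseklgeaf".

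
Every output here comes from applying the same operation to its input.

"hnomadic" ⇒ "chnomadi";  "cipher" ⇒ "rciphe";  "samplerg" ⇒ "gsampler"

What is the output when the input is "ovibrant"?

tovibran

Looking at the pairs, the operation is to move the last character to the front.
So "ovibrant" becomes "tovibran".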